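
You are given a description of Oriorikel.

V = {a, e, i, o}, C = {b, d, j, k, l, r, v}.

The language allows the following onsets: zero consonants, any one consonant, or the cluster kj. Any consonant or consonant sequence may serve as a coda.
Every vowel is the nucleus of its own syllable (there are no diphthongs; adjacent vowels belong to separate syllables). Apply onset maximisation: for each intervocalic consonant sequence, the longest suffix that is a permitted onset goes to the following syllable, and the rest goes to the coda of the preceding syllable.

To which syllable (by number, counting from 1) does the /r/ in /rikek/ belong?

1

Vowels present: i, e; each is a nucleus, giving 2 syllables.
Between /i/ (V1) and /e/ (V2): just /k/ — single C goes to the following onset.
Result: ri.kek.
The /r/ is in the onset of syllable 1 (/ri/).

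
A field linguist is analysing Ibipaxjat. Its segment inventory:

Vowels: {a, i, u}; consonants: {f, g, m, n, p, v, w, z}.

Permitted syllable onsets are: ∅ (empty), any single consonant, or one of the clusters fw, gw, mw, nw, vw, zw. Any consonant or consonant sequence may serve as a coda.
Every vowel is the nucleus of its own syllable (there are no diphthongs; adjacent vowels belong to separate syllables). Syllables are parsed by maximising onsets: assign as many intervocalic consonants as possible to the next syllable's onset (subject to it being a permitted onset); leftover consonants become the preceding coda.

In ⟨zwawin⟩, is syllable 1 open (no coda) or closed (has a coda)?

The vowels are a, i — 2 nuclei, so 2 syllables.
Between /a/ (V1) and /i/ (V2): /w/ is a single consonant, so it becomes the next onset.
So the parse is zwa.win.
Syllable 1 is /zwa/; it ends in its nucleus with no coda, so it is open.

open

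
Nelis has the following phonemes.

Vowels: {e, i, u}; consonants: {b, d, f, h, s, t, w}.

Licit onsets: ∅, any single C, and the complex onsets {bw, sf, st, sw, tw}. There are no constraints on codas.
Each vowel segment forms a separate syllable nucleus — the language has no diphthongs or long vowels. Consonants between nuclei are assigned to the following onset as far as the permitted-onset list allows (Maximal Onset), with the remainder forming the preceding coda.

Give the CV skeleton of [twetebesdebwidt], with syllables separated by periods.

CCV.CV.CVC.CV.CCVCC

Vowels present: e, e, e, e, i; each is a nucleus, giving 5 syllables.
Between /e/ (V1) and /e/ (V2): just /t/ — single C goes to the following onset.
Between /e/ (V2) and /e/ (V3): just /b/ — single C goes to the following onset.
Between /e/ (V3) and /e/ (V4): /sd/ splits as /s/ + /d/ (/d/ is the longest suffix that is a licit onset).
Between /e/ (V4) and /i/ (V5): /bw/ — entire cluster is a permitted onset → onset /bw/, coda ∅.
Putting it together: twe.te.bes.de.bwidt.
Mapping each syllable to C/V: /twe/ → CCV, /te/ → CV, /bes/ → CVC, /de/ → CV, /bwidt/ → CCVCC.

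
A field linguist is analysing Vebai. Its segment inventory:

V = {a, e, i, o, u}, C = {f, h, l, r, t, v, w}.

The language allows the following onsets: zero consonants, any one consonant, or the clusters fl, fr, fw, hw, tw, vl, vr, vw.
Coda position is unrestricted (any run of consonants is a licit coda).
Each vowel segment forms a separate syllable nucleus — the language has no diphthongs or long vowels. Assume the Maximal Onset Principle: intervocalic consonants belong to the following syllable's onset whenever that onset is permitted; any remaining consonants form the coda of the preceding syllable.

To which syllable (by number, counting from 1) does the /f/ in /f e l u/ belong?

Vowels present: e, u; each is a nucleus, giving 2 syllables.
V1 /e/ – V2 /u/: /l/ is a single consonant, so it becomes the next onset.
Syllabification: fe.lu.
The /f/ is in the onset of syllable 1 (/fe/).

1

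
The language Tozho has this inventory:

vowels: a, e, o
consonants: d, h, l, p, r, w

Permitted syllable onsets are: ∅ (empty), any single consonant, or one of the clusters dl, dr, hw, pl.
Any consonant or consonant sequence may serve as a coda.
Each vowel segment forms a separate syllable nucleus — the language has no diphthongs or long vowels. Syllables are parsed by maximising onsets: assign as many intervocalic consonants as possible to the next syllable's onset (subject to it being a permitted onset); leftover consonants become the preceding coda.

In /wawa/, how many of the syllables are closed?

Vowels present: a, a; each is a nucleus, giving 2 syllables.
Between /a/ (V1) and /a/ (V2): /w/ → onset of the next syllable (single consonants are always licit onsets).
Putting it together: wa.wa.
Classifying each syllable: /wa/ (open), /wa/ (open).
Closed syllables: 0.

0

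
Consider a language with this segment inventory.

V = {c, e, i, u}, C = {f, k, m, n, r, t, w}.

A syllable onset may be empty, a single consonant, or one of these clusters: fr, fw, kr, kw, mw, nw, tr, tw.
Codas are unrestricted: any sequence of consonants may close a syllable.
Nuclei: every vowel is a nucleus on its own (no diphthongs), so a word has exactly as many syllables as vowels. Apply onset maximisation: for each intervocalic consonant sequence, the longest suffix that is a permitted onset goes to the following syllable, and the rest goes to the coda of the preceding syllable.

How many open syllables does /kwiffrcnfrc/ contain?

The vowels are i, c, c — 3 nuclei, so 3 syllables.
V1 /i/ – V2 /c/: /ffr/ — longest licit onset from the right is /fr/, leaving /f/ as coda.
V2 /c/ – V3 /c/: /nfr/ splits as /n/ + /fr/ (/fr/ is the longest suffix that is a licit onset).
Result: kwif.frcn.frc.
Classifying each syllable: /kwif/ (closed), /frcn/ (closed), /frc/ (open).
Open syllables: 1.

1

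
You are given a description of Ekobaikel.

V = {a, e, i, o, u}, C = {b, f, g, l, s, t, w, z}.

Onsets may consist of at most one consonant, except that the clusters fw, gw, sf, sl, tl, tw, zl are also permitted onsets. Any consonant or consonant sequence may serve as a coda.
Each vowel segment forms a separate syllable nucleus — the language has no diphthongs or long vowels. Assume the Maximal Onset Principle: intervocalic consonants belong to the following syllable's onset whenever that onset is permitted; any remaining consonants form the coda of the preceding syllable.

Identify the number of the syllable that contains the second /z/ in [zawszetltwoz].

Vowels present: a, e, o; each is a nucleus, giving 3 syllables.
σ1/σ2 boundary: /wsz/ splits as /ws/ + /z/ (/z/ is the longest suffix that is a licit onset).
σ2/σ3 boundary: /tltw/ splits as /tl/ + /tw/ (/tw/ is the longest suffix that is a licit onset).
So the parse is zaws.zetl.twoz.
The second /z/ is in the onset of syllable 2 (/zetl/).

2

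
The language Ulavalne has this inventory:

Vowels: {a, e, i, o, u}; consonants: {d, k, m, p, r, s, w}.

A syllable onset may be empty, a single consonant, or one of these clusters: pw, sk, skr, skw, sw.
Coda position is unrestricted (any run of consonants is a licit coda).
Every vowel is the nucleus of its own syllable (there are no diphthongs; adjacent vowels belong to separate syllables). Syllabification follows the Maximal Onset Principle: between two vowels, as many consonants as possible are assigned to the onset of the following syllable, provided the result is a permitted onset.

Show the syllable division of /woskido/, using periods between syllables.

The vowels are o, i, o — 3 nuclei, so 3 syllables.
Between /o/ (V1) and /i/ (V2): /sk/ — entire cluster is a permitted onset → onset /sk/, coda ∅.
Between /i/ (V2) and /o/ (V3): /d/ → onset of the next syllable (single consonants are always licit onsets).

wo.ski.do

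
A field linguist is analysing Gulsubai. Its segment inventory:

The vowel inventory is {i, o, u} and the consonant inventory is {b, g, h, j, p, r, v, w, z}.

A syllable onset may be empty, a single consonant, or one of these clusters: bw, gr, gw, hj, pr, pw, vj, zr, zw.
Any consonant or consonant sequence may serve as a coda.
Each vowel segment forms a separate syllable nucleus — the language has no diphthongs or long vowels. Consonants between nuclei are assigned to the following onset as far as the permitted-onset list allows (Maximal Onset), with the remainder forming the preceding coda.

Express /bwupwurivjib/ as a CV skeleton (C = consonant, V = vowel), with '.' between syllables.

CCV.CCV.CV.CCVC

Nuclei (vowels): u, u, i, i → 4 syllables.
σ1/σ2 boundary: cluster /pw/ — /pw/ is itself a permitted onset, so the whole cluster goes right; preceding coda = ∅.
σ2/σ3 boundary: /r/ is a single consonant, so it becomes the next onset.
σ3/σ4 boundary: cluster /vj/ — /vj/ is itself a permitted onset, so the whole cluster goes right; preceding coda = ∅.
Syllabification: bwu.pwu.ri.vjib.
Mapping each syllable to C/V: /bwu/ → CCV, /pwu/ → CCV, /ri/ → CV, /vjib/ → CCVC.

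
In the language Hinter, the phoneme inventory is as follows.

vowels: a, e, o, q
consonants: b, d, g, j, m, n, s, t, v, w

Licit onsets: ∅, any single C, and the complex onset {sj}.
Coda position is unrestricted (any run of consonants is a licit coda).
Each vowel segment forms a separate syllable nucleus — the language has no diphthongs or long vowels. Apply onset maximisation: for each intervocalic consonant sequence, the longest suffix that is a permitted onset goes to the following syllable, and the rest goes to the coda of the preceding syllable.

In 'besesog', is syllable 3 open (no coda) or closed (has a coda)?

closed

The vowels are e, e, o — 3 nuclei, so 3 syllables.
Between /e/ (V1) and /e/ (V2): /s/ is a single consonant, so it becomes the next onset.
Between /e/ (V2) and /o/ (V3): /s/ is a single consonant, so it becomes the next onset.
So the parse is be.se.sog.
Syllable 3 is /sog/ with coda /g/, so it is closed.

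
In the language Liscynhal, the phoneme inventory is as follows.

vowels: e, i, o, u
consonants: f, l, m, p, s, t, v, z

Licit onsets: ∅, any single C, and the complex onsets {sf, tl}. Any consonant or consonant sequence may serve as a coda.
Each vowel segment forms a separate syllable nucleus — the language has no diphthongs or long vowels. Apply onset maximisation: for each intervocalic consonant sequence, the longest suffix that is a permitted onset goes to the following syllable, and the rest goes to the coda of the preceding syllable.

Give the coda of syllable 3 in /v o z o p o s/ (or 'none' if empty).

s

The vowels are o, o, o — 3 nuclei, so 3 syllables.
V1 /o/ – V2 /o/: /z/ is a single consonant, so it becomes the next onset.
V2 /o/ – V3 /o/: just /p/ — single C goes to the following onset.
Result: vo.zo.pos.
Syllable 3 is /pos/: onset /p/, nucleus /o/, coda /s/.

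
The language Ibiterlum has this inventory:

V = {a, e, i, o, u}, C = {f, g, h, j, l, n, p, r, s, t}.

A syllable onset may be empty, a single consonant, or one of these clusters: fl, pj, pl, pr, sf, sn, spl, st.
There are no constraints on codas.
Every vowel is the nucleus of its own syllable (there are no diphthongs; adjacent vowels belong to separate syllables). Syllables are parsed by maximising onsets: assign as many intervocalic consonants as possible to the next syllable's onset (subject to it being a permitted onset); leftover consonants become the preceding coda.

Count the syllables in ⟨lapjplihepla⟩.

Nuclei (vowels): a, i, e, a → 4 syllables.

4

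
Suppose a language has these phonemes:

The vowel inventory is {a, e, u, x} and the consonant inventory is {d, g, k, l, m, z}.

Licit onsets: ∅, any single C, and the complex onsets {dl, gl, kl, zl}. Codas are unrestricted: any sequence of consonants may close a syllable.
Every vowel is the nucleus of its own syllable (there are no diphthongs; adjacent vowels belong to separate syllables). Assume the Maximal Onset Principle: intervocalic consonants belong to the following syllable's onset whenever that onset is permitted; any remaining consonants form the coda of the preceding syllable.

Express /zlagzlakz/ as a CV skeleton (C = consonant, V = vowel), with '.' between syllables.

CCVC.CCVCC

Nuclei (vowels): a, a → 2 syllables.
V1 /a/ – V2 /a/: /gzl/ — longest licit onset from the right is /zl/, leaving /g/ as coda.
Syllabification: zlag.zlakz.
Mapping each syllable to C/V: /zlag/ → CCVC, /zlakz/ → CCVCC.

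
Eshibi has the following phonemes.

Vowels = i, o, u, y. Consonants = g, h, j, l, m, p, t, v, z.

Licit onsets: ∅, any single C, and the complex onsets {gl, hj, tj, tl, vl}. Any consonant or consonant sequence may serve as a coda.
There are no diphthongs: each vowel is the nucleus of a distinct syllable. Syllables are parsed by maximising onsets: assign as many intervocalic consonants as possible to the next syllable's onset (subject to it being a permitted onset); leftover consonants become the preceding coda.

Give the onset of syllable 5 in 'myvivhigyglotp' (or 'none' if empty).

Vowels present: y, i, i, y, o; each is a nucleus, giving 5 syllables.
/y…i/ gap (V1→V2): /v/ → onset of the next syllable (single consonants are always licit onsets).
/i…i/ gap (V2→V3): cluster /vh/ — the longest permitted-onset suffix is /h/; onset = /h/, preceding coda = /v/.
/i…y/ gap (V3→V4): just /g/ — single C goes to the following onset.
/y…o/ gap (V4→V5): /gl/ — entire cluster is a permitted onset → onset /gl/, coda ∅.
Result: my.viv.hi.gy.glotp.
Syllable 5 is /glotp/: onset /gl/, nucleus /o/, coda /tp/.

gl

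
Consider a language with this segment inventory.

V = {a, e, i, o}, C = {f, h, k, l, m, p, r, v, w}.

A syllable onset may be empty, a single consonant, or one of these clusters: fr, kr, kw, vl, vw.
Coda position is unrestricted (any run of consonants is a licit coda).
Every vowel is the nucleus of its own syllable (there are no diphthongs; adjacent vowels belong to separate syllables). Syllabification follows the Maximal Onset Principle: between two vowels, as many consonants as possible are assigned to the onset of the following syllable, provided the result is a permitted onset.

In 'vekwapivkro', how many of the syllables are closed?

The vowels are e, a, i, o — 4 nuclei, so 4 syllables.
V1 /e/ – V2 /a/: /kw/ — entire cluster is a permitted onset → onset /kw/, coda ∅.
V2 /a/ – V3 /i/: /p/ is a single consonant, so it becomes the next onset.
V3 /i/ – V4 /o/: /vkr/ splits as /v/ + /kr/ (/kr/ is the longest suffix that is a licit onset).
So the parse is ve.kwa.piv.kro.
Classifying each syllable: /ve/ (open), /kwa/ (open), /piv/ (closed), /kro/ (open).
Closed syllables: 1.

1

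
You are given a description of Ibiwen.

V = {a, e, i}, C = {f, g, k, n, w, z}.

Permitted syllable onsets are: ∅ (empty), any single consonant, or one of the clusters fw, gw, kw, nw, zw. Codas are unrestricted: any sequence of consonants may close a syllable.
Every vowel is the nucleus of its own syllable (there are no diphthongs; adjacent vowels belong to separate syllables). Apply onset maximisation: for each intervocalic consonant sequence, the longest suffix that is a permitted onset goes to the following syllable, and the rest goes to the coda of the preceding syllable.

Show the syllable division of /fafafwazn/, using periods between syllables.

fa.fa.fwazn

The vowels are a, a, a — 3 nuclei, so 3 syllables.
V1 /a/ – V2 /a/: /f/ is a single consonant, so it becomes the next onset.
V2 /a/ – V3 /a/: /fw/ — entire cluster is a permitted onset → onset /fw/, coda ∅.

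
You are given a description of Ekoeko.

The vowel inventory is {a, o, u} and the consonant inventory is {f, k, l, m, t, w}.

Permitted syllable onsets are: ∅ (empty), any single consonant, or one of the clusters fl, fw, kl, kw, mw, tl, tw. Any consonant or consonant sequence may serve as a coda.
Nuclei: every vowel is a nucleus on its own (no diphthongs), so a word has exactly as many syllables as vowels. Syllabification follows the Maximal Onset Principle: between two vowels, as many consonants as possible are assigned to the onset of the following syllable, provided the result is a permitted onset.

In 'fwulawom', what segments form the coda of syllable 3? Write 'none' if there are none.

Vowels present: u, a, o; each is a nucleus, giving 3 syllables.
/u…a/ gap (V1→V2): /l/ is a single consonant, so it becomes the next onset.
/a…o/ gap (V2→V3): /w/ is a single consonant, so it becomes the next onset.
Putting it together: fwu.la.wom.
Syllable 3 is /wom/: onset /w/, nucleus /o/, coda /m/.

m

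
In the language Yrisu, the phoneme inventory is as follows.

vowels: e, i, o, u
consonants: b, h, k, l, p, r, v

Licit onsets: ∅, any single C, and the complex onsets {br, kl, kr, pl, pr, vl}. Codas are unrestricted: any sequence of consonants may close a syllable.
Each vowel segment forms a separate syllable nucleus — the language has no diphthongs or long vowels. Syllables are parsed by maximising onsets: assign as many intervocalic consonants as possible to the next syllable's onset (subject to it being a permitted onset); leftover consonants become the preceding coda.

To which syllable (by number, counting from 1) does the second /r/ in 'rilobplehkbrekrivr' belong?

Nuclei (vowels): i, o, e, e, i → 5 syllables.
σ1/σ2 boundary: /l/ is a single consonant, so it becomes the next onset.
σ2/σ3 boundary: /bpl/ — longest licit onset from the right is /pl/, leaving /b/ as coda.
σ3/σ4 boundary: /hkbr/ splits as /hk/ + /br/ (/br/ is the longest suffix that is a licit onset).
σ4/σ5 boundary: cluster /kr/ — /kr/ is itself a permitted onset, so the whole cluster goes right; preceding coda = ∅.
Putting it together: ri.lob.plehk.bre.krivr.
The second /r/ is in the onset of syllable 4 (/bre/).

4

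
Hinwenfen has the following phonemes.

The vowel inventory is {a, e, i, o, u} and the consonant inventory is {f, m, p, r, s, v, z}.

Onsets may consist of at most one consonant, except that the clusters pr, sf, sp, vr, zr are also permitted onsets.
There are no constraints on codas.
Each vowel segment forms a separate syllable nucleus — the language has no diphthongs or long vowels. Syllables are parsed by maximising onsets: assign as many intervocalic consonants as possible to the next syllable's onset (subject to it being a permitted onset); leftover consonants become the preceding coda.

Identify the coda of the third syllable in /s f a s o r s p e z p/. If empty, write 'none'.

zp

Nuclei (vowels): a, o, e → 3 syllables.
/a…o/ gap (V1→V2): /s/ → onset of the next syllable (single consonants are always licit onsets).
/o…e/ gap (V2→V3): /rsp/ — longest licit onset from the right is /sp/, leaving /r/ as coda.
Putting it together: sfa.sor.spezp.
Syllable 3 is /spezp/: onset /sp/, nucleus /e/, coda /zp/.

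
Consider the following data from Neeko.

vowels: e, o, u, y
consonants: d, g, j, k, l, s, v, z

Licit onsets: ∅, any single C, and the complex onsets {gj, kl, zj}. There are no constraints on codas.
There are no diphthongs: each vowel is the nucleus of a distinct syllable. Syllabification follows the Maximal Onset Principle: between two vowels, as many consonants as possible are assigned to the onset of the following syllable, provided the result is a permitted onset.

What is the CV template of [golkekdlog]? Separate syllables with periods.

CVC.CVCC.CVC

Vowels present: o, e, o; each is a nucleus, giving 3 syllables.
V1 /o/ – V2 /e/: cluster /lk/ — the longest permitted-onset suffix is /k/; onset = /k/, preceding coda = /l/.
V2 /e/ – V3 /o/: /kdl/ splits as /kd/ + /l/ (/l/ is the longest suffix that is a licit onset).
Putting it together: gol.kekd.log.
Mapping each syllable to C/V: /gol/ → CVC, /kekd/ → CVCC, /log/ → CVC.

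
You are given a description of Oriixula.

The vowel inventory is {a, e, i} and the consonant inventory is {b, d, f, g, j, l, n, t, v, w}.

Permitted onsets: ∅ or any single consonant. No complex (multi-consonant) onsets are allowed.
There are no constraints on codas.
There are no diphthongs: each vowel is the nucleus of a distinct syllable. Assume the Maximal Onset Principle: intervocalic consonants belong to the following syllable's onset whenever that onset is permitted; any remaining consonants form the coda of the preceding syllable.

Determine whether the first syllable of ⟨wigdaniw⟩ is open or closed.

closed

Vowels present: i, a, i; each is a nucleus, giving 3 syllables.
σ1/σ2 boundary: /gd/ splits as /g/ + /d/ (/d/ is the longest suffix that is a licit onset).
σ2/σ3 boundary: just /n/ — single C goes to the following onset.
Syllabification: wig.da.niw.
Syllable 1 is /wig/ with coda /g/, so it is closed.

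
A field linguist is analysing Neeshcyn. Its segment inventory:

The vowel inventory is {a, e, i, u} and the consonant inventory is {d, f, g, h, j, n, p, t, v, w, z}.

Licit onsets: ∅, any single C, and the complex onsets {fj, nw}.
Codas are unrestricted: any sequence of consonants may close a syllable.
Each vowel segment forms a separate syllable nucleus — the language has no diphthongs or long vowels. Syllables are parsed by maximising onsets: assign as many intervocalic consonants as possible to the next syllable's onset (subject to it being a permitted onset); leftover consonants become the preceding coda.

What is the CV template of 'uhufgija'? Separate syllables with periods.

V.CVC.CV.CV

The vowels are u, u, i, a — 4 nuclei, so 4 syllables.
Between /u/ (V1) and /u/ (V2): just /h/ — single C goes to the following onset.
Between /u/ (V2) and /i/ (V3): /fg/ splits as /f/ + /g/ (/g/ is the longest suffix that is a licit onset).
Between /i/ (V3) and /a/ (V4): /j/ is a single consonant, so it becomes the next onset.
So the parse is u.huf.gi.ja.
Mapping each syllable to C/V: /u/ → V, /huf/ → CVC, /gi/ → CV, /ja/ → CV.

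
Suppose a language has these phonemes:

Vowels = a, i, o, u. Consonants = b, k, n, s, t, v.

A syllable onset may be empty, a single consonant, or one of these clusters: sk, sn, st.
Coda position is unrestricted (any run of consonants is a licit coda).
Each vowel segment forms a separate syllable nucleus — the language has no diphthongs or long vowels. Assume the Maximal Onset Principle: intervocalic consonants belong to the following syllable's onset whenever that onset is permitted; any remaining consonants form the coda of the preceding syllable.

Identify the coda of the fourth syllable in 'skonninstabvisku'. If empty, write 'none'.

none

Vowels present: o, i, a, i, u; each is a nucleus, giving 5 syllables.
σ1/σ2 boundary: /nn/; trying suffixes from longest down, /n/ is the first permitted one, so coda /n/ | onset /n/.
σ2/σ3 boundary: cluster /nst/ — the longest permitted-onset suffix is /st/; onset = /st/, preceding coda = /n/.
σ3/σ4 boundary: /bv/ splits as /b/ + /v/ (/v/ is the longest suffix that is a licit onset).
σ4/σ5 boundary: cluster /sk/ — /sk/ is itself a permitted onset, so the whole cluster goes right; preceding coda = ∅.
Putting it together: skon.nin.stab.vi.sku.
Syllable 4 is /vi/: onset /v/, nucleus /i/, coda ∅.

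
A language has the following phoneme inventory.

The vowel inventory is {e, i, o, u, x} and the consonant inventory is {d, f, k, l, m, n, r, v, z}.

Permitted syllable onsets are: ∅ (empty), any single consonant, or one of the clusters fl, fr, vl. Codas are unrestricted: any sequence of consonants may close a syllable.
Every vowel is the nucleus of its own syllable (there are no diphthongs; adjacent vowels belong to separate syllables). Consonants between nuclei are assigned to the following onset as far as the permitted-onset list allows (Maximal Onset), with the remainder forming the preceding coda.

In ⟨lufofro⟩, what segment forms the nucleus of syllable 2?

Nuclei (vowels): u, o, o → 3 syllables.
The second nucleus (vowel 2 from the left) is /o/.

o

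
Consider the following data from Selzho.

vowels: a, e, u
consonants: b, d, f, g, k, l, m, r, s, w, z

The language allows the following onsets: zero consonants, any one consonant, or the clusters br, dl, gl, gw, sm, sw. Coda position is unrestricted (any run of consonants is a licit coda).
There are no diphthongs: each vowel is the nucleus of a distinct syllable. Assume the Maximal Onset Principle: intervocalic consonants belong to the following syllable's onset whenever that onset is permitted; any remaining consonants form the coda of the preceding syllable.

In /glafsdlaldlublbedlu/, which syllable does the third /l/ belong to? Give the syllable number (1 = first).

Vowels present: a, a, u, e, u; each is a nucleus, giving 5 syllables.
/a…a/ gap (V1→V2): /fsdl/ — longest licit onset from the right is /dl/, leaving /fs/ as coda.
/a…u/ gap (V2→V3): /ldl/ — longest licit onset from the right is /dl/, leaving /l/ as coda.
/u…e/ gap (V3→V4): /blb/; trying suffixes from longest down, /b/ is the first permitted one, so coda /bl/ | onset /b/.
/e…u/ gap (V4→V5): cluster /dl/ — /dl/ is itself a permitted onset, so the whole cluster goes right; preceding coda = ∅.
Result: glafs.dlal.dlubl.be.dlu.
The third /l/ is in the coda of syllable 2 (/dlal/).

2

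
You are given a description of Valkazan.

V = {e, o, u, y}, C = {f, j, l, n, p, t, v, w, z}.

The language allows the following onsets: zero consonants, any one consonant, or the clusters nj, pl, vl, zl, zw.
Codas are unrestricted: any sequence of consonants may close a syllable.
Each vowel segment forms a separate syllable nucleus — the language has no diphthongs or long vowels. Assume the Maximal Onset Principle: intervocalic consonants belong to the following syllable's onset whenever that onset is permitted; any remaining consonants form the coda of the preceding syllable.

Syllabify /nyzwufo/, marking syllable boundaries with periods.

ny.zwu.fo

Nuclei (vowels): y, u, o → 3 syllables.
/y…u/ gap (V1→V2): cluster /zw/ — /zw/ is itself a permitted onset, so the whole cluster goes right; preceding coda = ∅.
/u…o/ gap (V2→V3): /f/ is a single consonant, so it becomes the next onset.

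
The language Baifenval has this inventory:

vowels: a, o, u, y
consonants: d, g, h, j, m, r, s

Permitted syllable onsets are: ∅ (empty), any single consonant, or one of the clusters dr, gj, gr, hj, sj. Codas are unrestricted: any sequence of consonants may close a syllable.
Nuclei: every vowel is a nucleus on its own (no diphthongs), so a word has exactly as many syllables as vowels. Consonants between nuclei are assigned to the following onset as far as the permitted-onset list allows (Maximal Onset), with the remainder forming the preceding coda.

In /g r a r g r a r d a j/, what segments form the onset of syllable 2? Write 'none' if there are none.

The vowels are a, a, a — 3 nuclei, so 3 syllables.
V1 /a/ – V2 /a/: /rgr/ splits as /r/ + /gr/ (/gr/ is the longest suffix that is a licit onset).
V2 /a/ – V3 /a/: cluster /rd/ — the longest permitted-onset suffix is /d/; onset = /d/, preceding coda = /r/.
Syllabification: grar.grar.daj.
Syllable 2 is /grar/: onset /gr/, nucleus /a/, coda /r/.

gr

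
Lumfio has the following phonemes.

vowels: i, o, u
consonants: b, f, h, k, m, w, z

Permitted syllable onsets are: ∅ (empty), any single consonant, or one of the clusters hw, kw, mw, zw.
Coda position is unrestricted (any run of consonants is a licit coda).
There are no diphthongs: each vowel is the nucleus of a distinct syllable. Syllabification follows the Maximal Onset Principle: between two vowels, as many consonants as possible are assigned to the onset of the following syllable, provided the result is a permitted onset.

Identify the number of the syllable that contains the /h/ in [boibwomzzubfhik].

5

Vowels present: o, i, o, u, i; each is a nucleus, giving 5 syllables.
Between /o/ (V1) and /i/ (V2): hiatus — the boundary sits between the two vowels.
Between /i/ (V2) and /o/ (V3): /bw/ — longest licit onset from the right is /w/, leaving /b/ as coda.
Between /o/ (V3) and /u/ (V4): /mzz/ splits as /mz/ + /z/ (/z/ is the longest suffix that is a licit onset).
Between /u/ (V4) and /i/ (V5): /bfh/ splits as /bf/ + /h/ (/h/ is the longest suffix that is a licit onset).
Result: bo.ib.womz.zubf.hik.
The /h/ is in the onset of syllable 5 (/hik/).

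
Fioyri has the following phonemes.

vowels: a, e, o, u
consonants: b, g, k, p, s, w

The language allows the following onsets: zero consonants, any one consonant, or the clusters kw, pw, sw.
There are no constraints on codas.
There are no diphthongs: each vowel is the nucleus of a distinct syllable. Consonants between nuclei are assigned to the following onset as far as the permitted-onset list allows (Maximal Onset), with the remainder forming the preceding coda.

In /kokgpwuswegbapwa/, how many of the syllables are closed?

2

Vowels present: o, u, e, a, a; each is a nucleus, giving 5 syllables.
/o…u/ gap (V1→V2): /kgpw/ — longest licit onset from the right is /pw/, leaving /kg/ as coda.
/u…e/ gap (V2→V3): cluster /sw/ — /sw/ is itself a permitted onset, so the whole cluster goes right; preceding coda = ∅.
/e…a/ gap (V3→V4): cluster /gb/ — the longest permitted-onset suffix is /b/; onset = /b/, preceding coda = /g/.
/a…a/ gap (V4→V5): /pw/ — entire cluster is a permitted onset → onset /pw/, coda ∅.
So the parse is kokg.pwu.sweg.ba.pwa.
Classifying each syllable: /kokg/ (closed), /pwu/ (open), /sweg/ (closed), /ba/ (open), /pwa/ (open).
Closed syllables: 2.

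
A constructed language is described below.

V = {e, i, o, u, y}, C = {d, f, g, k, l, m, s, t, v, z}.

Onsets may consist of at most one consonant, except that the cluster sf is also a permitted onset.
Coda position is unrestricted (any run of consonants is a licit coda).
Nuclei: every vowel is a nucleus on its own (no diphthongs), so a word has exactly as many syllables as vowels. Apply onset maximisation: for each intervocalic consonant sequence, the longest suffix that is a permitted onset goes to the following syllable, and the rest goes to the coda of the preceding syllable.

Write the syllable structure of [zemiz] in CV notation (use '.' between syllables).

Vowels present: e, i; each is a nucleus, giving 2 syllables.
/e…i/ gap (V1→V2): /m/ → onset of the next syllable (single consonants are always licit onsets).
Putting it together: ze.miz.
Mapping each syllable to C/V: /ze/ → CV, /miz/ → CVC.

CV.CVC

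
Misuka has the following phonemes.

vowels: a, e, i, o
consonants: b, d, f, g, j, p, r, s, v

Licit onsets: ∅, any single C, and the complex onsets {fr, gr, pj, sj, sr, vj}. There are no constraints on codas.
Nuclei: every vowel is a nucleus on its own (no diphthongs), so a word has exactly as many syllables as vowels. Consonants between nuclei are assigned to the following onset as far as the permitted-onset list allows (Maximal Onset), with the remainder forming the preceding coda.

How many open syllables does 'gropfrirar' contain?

1

Vowels present: o, i, a; each is a nucleus, giving 3 syllables.
/o…i/ gap (V1→V2): /pfr/ — longest licit onset from the right is /fr/, leaving /p/ as coda.
/i…a/ gap (V2→V3): just /r/ — single C goes to the following onset.
So the parse is grop.fri.rar.
Classifying each syllable: /grop/ (closed), /fri/ (open), /rar/ (closed).
Open syllables: 1.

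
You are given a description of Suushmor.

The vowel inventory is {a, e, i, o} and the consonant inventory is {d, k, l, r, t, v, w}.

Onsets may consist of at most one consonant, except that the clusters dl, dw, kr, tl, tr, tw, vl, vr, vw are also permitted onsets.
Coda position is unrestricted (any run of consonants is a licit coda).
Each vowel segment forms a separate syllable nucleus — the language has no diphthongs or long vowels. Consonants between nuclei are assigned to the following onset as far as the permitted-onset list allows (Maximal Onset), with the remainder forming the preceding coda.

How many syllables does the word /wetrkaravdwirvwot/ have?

Nuclei (vowels): e, a, a, i, o → 5 syllables.

5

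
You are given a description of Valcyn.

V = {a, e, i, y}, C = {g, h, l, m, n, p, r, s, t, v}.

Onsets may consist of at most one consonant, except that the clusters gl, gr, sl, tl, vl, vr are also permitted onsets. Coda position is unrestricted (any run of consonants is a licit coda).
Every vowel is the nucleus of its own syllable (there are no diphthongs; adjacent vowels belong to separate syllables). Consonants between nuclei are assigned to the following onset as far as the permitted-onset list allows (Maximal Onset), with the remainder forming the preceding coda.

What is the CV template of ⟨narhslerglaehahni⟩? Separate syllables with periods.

CVCC.CCVC.CCV.V.CVC.CV

The vowels are a, e, a, e, a, i — 6 nuclei, so 6 syllables.
V1 /a/ – V2 /e/: /rhsl/; trying suffixes from longest down, /sl/ is the first permitted one, so coda /rh/ | onset /sl/.
V2 /e/ – V3 /a/: /rgl/; trying suffixes from longest down, /gl/ is the first permitted one, so coda /r/ | onset /gl/.
V3 /a/ – V4 /e/: nothing intervenes; syllable break is V.V.
V4 /e/ – V5 /a/: /h/ is a single consonant, so it becomes the next onset.
V5 /a/ – V6 /i/: cluster /hn/ — the longest permitted-onset suffix is /n/; onset = /n/, preceding coda = /h/.
Putting it together: narh.sler.gla.e.hah.ni.
Mapping each syllable to C/V: /narh/ → CVCC, /sler/ → CCVC, /gla/ → CCV, /e/ → V, /hah/ → CVC, /ni/ → CV.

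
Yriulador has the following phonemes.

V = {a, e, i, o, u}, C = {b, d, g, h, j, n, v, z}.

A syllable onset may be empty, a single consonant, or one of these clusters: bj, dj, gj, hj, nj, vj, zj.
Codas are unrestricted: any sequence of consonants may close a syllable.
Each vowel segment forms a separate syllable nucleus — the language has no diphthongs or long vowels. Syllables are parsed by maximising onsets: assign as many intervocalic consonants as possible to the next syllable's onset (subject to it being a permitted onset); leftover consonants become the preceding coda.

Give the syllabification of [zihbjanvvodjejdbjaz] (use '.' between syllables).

Vowels present: i, a, o, e, a; each is a nucleus, giving 5 syllables.
σ1/σ2 boundary: /hbj/ splits as /h/ + /bj/ (/bj/ is the longest suffix that is a licit onset).
σ2/σ3 boundary: cluster /nvv/ — the longest permitted-onset suffix is /v/; onset = /v/, preceding coda = /nv/.
σ3/σ4 boundary: /dj/ — entire cluster is a permitted onset → onset /dj/, coda ∅.
σ4/σ5 boundary: /jdbj/; trying suffixes from longest down, /bj/ is the first permitted one, so coda /jd/ | onset /bj/.

zih.bjanv.vo.djejd.bjaz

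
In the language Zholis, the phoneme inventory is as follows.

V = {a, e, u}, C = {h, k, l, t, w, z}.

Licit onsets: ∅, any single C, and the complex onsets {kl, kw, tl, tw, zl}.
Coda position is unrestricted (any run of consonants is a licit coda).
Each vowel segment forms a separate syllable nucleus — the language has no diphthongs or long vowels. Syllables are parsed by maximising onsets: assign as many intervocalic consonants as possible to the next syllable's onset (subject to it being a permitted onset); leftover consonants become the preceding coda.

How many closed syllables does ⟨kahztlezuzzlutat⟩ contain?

3

Nuclei (vowels): a, e, u, u, a → 5 syllables.
Between /a/ (V1) and /e/ (V2): cluster /hztl/ — the longest permitted-onset suffix is /tl/; onset = /tl/, preceding coda = /hz/.
Between /e/ (V2) and /u/ (V3): just /z/ — single C goes to the following onset.
Between /u/ (V3) and /u/ (V4): /zzl/; trying suffixes from longest down, /zl/ is the first permitted one, so coda /z/ | onset /zl/.
Between /u/ (V4) and /a/ (V5): just /t/ — single C goes to the following onset.
Syllabification: kahz.tle.zuz.zlu.tat.
Classifying each syllable: /kahz/ (closed), /tle/ (open), /zuz/ (closed), /zlu/ (open), /tat/ (closed).
Closed syllables: 3.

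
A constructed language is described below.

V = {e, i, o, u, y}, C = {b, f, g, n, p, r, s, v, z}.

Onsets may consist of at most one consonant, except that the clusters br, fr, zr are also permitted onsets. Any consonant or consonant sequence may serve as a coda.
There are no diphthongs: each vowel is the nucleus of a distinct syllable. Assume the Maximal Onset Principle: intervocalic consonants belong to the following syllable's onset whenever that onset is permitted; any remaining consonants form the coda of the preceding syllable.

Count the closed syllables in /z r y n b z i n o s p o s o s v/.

Vowels present: y, i, o, o, o; each is a nucleus, giving 5 syllables.
σ1/σ2 boundary: cluster /nbz/ — the longest permitted-onset suffix is /z/; onset = /z/, preceding coda = /nb/.
σ2/σ3 boundary: /n/ → onset of the next syllable (single consonants are always licit onsets).
σ3/σ4 boundary: /sp/ — longest licit onset from the right is /p/, leaving /s/ as coda.
σ4/σ5 boundary: just /s/ — single C goes to the following onset.
So the parse is zrynb.zi.nos.po.sosv.
Classifying each syllable: /zrynb/ (closed), /zi/ (open), /nos/ (closed), /po/ (open), /sosv/ (closed).
Closed syllables: 3.

3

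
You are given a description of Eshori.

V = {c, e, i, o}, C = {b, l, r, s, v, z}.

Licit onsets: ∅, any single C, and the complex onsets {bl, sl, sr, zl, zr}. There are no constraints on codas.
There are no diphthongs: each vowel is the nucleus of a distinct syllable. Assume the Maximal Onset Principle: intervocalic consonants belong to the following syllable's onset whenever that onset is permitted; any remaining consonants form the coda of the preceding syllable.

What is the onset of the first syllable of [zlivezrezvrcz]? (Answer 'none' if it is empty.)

The vowels are i, e, e, c — 4 nuclei, so 4 syllables.
σ1/σ2 boundary: just /v/ — single C goes to the following onset.
σ2/σ3 boundary: /zr/ is a licit onset in full, so it all attaches to the next syllable.
σ3/σ4 boundary: /zvr/; trying suffixes from longest down, /r/ is the first permitted one, so coda /zv/ | onset /r/.
Result: zli.ve.zrezv.rcz.
Syllable 1 is /zli/: onset /zl/, nucleus /i/, coda ∅.

zl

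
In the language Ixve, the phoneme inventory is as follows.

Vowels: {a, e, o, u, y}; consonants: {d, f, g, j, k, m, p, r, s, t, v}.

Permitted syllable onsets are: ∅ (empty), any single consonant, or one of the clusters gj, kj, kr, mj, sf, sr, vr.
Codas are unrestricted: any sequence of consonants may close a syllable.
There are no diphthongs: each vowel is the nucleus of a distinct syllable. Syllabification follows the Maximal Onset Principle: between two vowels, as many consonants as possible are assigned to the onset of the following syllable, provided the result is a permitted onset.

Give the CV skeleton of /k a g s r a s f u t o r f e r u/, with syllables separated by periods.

CVC.CCV.CCV.CVC.CV.CV

The vowels are a, a, u, o, e, u — 6 nuclei, so 6 syllables.
/a…a/ gap (V1→V2): cluster /gsr/ — the longest permitted-onset suffix is /sr/; onset = /sr/, preceding coda = /g/.
/a…u/ gap (V2→V3): /sf/ — entire cluster is a permitted onset → onset /sf/, coda ∅.
/u…o/ gap (V3→V4): /t/ is a single consonant, so it becomes the next onset.
/o…e/ gap (V4→V5): /rf/ — longest licit onset from the right is /f/, leaving /r/ as coda.
/e…u/ gap (V5→V6): just /r/ — single C goes to the following onset.
Putting it together: kag.sra.sfu.tor.fe.ru.
Mapping each syllable to C/V: /kag/ → CVC, /sra/ → CCV, /sfu/ → CCV, /tor/ → CVC, /fe/ → CV, /ru/ → CV.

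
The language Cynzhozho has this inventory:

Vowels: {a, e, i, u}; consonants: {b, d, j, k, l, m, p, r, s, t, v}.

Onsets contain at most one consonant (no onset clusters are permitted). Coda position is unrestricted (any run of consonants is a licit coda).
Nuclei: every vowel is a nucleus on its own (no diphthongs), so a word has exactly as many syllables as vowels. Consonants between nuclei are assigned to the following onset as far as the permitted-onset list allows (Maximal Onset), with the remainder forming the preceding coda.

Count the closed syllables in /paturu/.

0

Vowels present: a, u, u; each is a nucleus, giving 3 syllables.
/a…u/ gap (V1→V2): just /t/ — single C goes to the following onset.
/u…u/ gap (V2→V3): /r/ → onset of the next syllable (single consonants are always licit onsets).
So the parse is pa.tu.ru.
Classifying each syllable: /pa/ (open), /tu/ (open), /ru/ (open).
Closed syllables: 0.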